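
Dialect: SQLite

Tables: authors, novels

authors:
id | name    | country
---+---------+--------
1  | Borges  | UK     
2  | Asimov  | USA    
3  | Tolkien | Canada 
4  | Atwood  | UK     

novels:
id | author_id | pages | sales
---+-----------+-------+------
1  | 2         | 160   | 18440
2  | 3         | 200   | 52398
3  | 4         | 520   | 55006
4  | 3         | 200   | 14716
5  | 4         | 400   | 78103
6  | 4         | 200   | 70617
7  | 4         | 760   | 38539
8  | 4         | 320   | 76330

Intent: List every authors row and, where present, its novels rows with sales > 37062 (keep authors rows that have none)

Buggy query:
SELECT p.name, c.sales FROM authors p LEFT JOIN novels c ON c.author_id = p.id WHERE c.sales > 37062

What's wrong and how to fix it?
Bug: Filtering c.sales in WHERE discards the NULL rows produced by LEFT JOIN, turning it into an inner join

Fix: Put 'c.sales > 37062' in the JOIN's ON clause instead of WHERE

Corrected query:
SELECT p.name, c.sales FROM authors p LEFT JOIN novels c ON c.author_id = p.id AND c.sales > 37062

Result:
name    | sales
--------+------
Borges  | NULL 
Asimov  | NULL 
Tolkien | 52398
Atwood  | 38539
Atwood  | 55006
Atwood  | 70617
Atwood  | 76330
Atwood  | 78103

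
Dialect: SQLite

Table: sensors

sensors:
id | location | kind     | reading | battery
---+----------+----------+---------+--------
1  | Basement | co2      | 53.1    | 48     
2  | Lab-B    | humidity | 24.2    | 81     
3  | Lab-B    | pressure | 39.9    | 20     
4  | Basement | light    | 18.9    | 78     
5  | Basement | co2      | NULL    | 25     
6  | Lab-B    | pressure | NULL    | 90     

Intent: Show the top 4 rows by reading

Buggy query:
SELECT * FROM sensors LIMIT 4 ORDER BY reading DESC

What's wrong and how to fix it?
Bug: ORDER BY cannot follow LIMIT; LIMIT is the final clause

Fix: Sort with ORDER BY, then apply LIMIT

Corrected query:
SELECT * FROM sensors ORDER BY reading DESC LIMIT 4

Result:
id | location | kind     | reading | battery
---+----------+----------+---------+--------
1  | Basement | co2      | 53.1    | 48     
3  | Lab-B    | pressure | 39.9    | 20     
2  | Lab-B    | humidity | 24.2    | 81     
4  | Basement | light    | 18.9    | 78     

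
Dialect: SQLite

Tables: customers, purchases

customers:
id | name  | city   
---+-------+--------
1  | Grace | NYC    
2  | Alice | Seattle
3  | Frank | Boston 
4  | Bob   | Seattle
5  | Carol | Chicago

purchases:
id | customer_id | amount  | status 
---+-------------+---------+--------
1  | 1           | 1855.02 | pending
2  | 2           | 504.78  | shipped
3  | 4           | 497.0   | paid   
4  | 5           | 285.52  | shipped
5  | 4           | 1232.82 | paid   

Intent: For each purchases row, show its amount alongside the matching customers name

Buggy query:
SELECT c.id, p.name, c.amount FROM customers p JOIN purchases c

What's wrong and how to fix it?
Bug: JOIN with no ON clause produces a cartesian product; every purchases row pairs with every customers row

Fix: Specify the join condition linking the foreign key to the parent id

Corrected query:
SELECT c.id, p.name, c.amount FROM customers p JOIN purchases c ON c.customer_id = p.id

Result:
id | name  | amount 
---+-------+--------
1  | Grace | 1855.02
2  | Alice | 504.78 
3  | Bob   | 497    
4  | Carol | 285.52 
5  | Bob   | 1232.82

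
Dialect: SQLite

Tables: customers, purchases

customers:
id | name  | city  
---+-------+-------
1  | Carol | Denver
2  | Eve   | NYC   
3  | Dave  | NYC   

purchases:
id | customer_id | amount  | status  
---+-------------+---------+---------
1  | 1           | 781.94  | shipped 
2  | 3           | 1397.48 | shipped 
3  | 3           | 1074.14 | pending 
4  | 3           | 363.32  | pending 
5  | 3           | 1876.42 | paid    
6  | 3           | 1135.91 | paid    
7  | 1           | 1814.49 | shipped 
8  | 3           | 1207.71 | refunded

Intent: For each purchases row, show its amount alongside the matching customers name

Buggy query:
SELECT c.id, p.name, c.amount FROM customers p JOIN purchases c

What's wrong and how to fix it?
Bug: Missing join condition: each purchases row is matched to all customers rows instead of just its own

Fix: Specify the join condition linking the foreign key to the parent id

Corrected query:
SELECT c.id, p.name, c.amount FROM customers p JOIN purchases c ON c.customer_id = p.id

Result:
id | name  | amount 
---+-------+--------
1  | Carol | 781.94 
2  | Dave  | 1397.48
3  | Dave  | 1074.14
4  | Dave  | 363.32 
5  | Dave  | 1876.42
6  | Dave  | 1135.91
7  | Carol | 1814.49
8  | Dave  | 1207.71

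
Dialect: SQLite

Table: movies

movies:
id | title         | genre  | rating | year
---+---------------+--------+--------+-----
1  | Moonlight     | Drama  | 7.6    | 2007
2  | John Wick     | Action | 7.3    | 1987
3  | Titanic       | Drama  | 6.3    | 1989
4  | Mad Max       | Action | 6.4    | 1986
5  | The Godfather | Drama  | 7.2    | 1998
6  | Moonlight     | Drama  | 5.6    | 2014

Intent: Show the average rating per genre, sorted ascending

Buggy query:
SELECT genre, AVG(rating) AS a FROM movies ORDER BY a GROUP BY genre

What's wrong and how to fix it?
Bug: ORDER BY appears before GROUP BY; SQL clause order requires GROUP BY first

Fix: Reorder: SELECT … FROM … GROUP BY … ORDER BY …

Corrected query:
SELECT genre, AVG(rating) AS a FROM movies GROUP BY genre ORDER BY a

Result:
genre  | a    
-------+------
Drama  | 6.675
Action | 6.85 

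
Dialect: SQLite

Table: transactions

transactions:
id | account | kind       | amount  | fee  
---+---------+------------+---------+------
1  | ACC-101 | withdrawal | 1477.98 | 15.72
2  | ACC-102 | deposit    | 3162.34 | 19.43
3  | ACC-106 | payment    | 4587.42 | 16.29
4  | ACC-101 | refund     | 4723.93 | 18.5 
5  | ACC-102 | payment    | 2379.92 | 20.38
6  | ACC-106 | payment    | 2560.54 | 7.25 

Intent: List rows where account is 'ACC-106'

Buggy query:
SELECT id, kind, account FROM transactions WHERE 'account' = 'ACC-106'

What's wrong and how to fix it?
Bug: Single quotes denote string literals in SQL; the column name is being compared as a constant string

Fix: Remove the quotes around the column name (or use double quotes for an identifier)

Corrected query:
SELECT id, kind, account FROM transactions WHERE account = 'ACC-106'

Result:
id | kind    | account
---+---------+--------
3  | payment | ACC-106
6  | payment | ACC-106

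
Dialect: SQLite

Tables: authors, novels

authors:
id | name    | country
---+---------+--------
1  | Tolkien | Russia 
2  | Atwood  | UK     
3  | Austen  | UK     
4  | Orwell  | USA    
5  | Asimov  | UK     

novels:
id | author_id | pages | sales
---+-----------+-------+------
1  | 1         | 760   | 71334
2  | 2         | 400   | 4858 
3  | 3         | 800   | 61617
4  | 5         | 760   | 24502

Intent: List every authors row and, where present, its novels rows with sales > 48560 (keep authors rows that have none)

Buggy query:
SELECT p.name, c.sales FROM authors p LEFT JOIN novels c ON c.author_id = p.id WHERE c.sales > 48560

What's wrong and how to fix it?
Bug: A WHERE condition on the right-hand table after LEFT JOIN drops unmatched parents

Fix: Move the right-table condition into the ON clause so unmatched parents are kept

Corrected query:
SELECT p.name, c.sales FROM authors p LEFT JOIN novels c ON c.author_id = p.id AND c.sales > 48560

Result:
name    | sales
--------+------
Tolkien | 71334
Atwood  | NULL 
Austen  | 61617
Orwell  | NULL 
Asimov  | NULL 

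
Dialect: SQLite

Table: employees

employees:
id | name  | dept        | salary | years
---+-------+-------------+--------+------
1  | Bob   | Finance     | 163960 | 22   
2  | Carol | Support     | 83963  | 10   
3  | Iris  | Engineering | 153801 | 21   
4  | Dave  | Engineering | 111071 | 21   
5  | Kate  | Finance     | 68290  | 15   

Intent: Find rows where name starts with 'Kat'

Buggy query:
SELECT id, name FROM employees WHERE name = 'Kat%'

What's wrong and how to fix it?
Bug: Wildcards only work with LIKE; '=' treats '%' as a literal character

Fix: Replace '=' with LIKE so 'Kat%' is treated as a pattern

Corrected query:
SELECT id, name FROM employees WHERE name LIKE 'Kat%'

Result:
id | name
---+-----
5  | Kate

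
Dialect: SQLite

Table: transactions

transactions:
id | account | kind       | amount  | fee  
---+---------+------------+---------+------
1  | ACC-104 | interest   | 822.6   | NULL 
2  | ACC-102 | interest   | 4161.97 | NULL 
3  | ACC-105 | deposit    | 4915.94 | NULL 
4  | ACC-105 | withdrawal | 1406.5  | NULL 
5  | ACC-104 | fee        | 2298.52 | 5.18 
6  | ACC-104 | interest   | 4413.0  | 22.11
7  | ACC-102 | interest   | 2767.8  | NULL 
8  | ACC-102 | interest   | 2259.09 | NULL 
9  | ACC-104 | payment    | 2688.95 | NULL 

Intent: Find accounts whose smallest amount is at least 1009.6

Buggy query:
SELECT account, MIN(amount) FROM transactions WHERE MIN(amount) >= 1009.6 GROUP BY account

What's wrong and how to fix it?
Bug: Aggregates like MIN are computed per group after WHERE runs

Fix: Replace WHERE with HAVING after the GROUP BY

Corrected query:
SELECT account, MIN(amount) FROM transactions GROUP BY account HAVING MIN(amount) >= 1009.6

Result:
account | MIN(amount)
--------+------------
ACC-102 | 2259.09    
ACC-105 | 1406.5     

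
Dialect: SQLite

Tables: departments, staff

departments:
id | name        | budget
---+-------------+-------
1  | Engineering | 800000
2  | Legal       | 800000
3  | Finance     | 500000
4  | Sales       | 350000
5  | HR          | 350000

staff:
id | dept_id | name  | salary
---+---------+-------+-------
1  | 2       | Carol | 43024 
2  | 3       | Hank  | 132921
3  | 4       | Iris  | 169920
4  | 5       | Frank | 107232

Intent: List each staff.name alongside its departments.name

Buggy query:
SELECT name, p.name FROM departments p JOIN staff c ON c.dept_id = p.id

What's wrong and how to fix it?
Bug: 'name' exists in both joined tables, so the database can't tell which one is meant

Fix: Qualify the column with its table alias (c.name)

Corrected query:
SELECT c.name, p.name FROM departments p JOIN staff c ON c.dept_id = p.id

Result:
name  | name   
------+--------
Carol | Legal  
Hank  | Finance
Iris  | Sales  
Frank | HR     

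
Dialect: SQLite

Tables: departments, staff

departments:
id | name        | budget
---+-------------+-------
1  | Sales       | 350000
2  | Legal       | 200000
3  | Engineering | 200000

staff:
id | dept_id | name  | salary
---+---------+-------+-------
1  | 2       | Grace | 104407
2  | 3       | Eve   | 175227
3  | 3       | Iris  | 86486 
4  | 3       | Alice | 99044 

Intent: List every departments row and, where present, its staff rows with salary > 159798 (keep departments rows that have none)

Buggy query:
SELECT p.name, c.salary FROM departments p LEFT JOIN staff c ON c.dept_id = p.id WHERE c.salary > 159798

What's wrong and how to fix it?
Bug: A WHERE condition on the right-hand table after LEFT JOIN drops unmatched parents

Fix: Put 'c.salary > 159798' in the JOIN's ON clause instead of WHERE

Corrected query:
SELECT p.name, c.salary FROM departments p LEFT JOIN staff c ON c.dept_id = p.id AND c.salary > 159798

Result:
name        | salary
------------+-------
Sales       | NULL  
Legal       | NULL  
Engineering | 175227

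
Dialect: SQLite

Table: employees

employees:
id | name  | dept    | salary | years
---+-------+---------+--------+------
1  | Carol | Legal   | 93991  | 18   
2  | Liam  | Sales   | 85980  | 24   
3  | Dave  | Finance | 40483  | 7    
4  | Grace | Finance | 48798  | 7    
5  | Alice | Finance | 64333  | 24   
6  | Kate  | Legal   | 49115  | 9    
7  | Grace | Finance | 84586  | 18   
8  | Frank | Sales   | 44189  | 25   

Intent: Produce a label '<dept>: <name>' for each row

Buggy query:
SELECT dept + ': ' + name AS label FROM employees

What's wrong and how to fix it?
Bug: '+' is numeric addition; on text columns SQLite converts them to 0 instead of concatenating

Fix: Use the || operator for string concatenation

Corrected query:
SELECT dept || ': ' || name AS label FROM employees

Result:
label         
--------------
Legal: Carol  
Sales: Liam   
Finance: Dave 
Finance: Grace
Finance: Alice
Legal: Kate   
Finance: Grace
Sales: Frank  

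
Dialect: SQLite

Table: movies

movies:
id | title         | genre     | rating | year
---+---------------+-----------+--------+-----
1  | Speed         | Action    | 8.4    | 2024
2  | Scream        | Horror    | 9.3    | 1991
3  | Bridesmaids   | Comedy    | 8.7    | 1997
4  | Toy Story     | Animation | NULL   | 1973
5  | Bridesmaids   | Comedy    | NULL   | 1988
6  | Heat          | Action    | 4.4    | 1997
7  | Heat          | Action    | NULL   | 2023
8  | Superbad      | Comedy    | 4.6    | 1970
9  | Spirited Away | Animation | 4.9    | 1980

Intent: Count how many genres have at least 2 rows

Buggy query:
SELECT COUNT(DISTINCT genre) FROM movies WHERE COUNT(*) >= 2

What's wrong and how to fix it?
Bug: COUNT(*) cannot appear in WHERE; the per-group count doesn't exist yet

Fix: Group first with HAVING COUNT(*) >= 2, then COUNT the resulting groups

Corrected query:
SELECT COUNT(*) FROM (SELECT genre FROM movies GROUP BY genre HAVING COUNT(*) >= 2)

Result:
COUNT(*)
--------
3       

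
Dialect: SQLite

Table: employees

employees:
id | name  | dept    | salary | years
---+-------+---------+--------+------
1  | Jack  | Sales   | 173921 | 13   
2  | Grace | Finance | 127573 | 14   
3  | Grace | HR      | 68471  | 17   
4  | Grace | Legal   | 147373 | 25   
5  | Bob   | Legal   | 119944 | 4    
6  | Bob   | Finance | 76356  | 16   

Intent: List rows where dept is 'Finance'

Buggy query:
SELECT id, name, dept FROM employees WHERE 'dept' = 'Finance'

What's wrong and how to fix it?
Bug: Single quotes denote string literals in SQL; the column name is being compared as a constant string

Fix: Remove the quotes around the column name (or use double quotes for an identifier)

Corrected query:
SELECT id, name, dept FROM employees WHERE dept = 'Finance'

Result:
id | name  | dept   
---+-------+--------
2  | Grace | Finance
6  | Bob   | Finance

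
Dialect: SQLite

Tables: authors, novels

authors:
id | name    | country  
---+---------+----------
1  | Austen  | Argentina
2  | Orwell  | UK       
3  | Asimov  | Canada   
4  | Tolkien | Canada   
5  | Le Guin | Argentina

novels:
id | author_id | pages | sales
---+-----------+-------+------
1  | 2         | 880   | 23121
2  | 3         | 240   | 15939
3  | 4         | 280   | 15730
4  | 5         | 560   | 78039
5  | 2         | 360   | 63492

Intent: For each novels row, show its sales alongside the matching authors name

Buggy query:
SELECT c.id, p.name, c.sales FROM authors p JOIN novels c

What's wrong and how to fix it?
Bug: JOIN with no ON clause produces a cartesian product; every novels row pairs with every authors row

Fix: Specify the join condition linking the foreign key to the parent id

Corrected query:
SELECT c.id, p.name, c.sales FROM authors p JOIN novels c ON c.author_id = p.id

Result:
id | name    | sales
---+---------+------
1  | Orwell  | 23121
2  | Asimov  | 15939
3  | Tolkien | 15730
4  | Le Guin | 78039
5  | Orwell  | 63492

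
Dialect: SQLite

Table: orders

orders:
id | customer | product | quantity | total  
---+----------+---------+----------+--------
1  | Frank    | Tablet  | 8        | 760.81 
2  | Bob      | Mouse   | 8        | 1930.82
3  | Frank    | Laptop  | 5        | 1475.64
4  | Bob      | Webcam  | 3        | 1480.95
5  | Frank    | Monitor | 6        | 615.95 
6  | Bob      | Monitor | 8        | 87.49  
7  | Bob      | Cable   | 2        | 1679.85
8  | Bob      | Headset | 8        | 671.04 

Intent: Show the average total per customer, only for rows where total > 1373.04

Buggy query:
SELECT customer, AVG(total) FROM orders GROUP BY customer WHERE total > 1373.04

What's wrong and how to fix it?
Bug: WHERE cannot follow GROUP BY

Fix: Move the WHERE clause before GROUP BY

Corrected query:
SELECT customer, AVG(total) FROM orders WHERE total > 1373.04 GROUP BY customer

Result:
customer | AVG(total) 
---------+------------
Bob      | 1697.206667
Frank    | 1475.64    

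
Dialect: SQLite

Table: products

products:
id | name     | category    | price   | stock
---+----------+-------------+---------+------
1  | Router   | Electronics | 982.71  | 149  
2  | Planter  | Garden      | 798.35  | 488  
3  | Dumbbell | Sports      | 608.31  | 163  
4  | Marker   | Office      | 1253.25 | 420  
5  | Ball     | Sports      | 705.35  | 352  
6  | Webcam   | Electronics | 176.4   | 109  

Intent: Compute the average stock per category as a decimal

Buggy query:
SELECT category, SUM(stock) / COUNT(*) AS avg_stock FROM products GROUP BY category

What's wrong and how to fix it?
Bug: SUM(stock) and COUNT(*) are both integers; the division truncates the fractional part

Fix: Multiply by 1.0 (or CAST to REAL) to force floating-point division

Corrected query:
SELECT category, SUM(stock) * 1.0 / COUNT(*) AS avg_stock FROM products GROUP BY category

Result:
category    | avg_stock
------------+----------
Electronics | 129      
Garden      | 488      
Office      | 420      
Sports      | 257.5    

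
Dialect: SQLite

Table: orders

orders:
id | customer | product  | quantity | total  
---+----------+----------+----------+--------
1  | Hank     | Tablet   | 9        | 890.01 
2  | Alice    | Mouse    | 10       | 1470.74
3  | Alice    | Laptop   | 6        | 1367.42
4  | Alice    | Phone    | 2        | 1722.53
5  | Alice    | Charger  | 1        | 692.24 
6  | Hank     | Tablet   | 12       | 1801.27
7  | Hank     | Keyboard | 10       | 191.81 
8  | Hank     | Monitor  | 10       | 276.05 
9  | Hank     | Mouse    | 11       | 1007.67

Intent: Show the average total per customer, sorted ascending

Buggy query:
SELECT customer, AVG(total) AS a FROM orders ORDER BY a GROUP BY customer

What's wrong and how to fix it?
Bug: GROUP BY must precede ORDER BY

Fix: Reorder: SELECT … FROM … GROUP BY … ORDER BY …

Corrected query:
SELECT customer, AVG(total) AS a FROM orders GROUP BY customer ORDER BY a

Result:
customer | a        
---------+----------
Hank     | 833.362  
Alice    | 1313.2325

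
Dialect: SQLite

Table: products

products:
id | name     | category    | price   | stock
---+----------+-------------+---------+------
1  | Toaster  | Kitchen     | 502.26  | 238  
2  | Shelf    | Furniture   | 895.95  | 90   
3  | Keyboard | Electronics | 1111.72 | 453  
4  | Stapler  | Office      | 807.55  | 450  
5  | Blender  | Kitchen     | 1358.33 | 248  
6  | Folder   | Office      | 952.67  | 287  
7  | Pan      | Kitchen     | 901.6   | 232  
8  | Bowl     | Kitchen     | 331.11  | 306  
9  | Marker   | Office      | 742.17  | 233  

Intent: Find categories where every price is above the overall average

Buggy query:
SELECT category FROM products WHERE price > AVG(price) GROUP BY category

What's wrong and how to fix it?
Bug: WHERE evaluates per row before aggregation, so AVG() is unavailable

Fix: Compute the overall average in a scalar subquery and compare each group's MIN against it in HAVING

Corrected query:
SELECT category FROM products GROUP BY category HAVING MIN(price) > (SELECT AVG(price) FROM products)

Result:
category   
-----------
Electronics
Furniture  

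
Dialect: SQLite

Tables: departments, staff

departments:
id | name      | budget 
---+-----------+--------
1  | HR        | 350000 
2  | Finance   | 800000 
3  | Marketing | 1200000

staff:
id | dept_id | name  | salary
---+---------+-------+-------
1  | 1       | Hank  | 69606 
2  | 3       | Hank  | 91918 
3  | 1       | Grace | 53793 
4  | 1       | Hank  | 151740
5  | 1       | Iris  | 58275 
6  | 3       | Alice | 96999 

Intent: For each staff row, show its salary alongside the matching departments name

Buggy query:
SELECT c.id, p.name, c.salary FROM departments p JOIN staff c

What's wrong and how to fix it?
Bug: JOIN with no ON clause produces a cartesian product; every staff row pairs with every departments row

Fix: Specify the join condition linking the foreign key to the parent id

Corrected query:
SELECT c.id, p.name, c.salary FROM departments p JOIN staff c ON c.dept_id = p.id

Result:
id | name      | salary
---+-----------+-------
1  | HR        | 69606 
2  | Marketing | 91918 
3  | HR        | 53793 
4  | HR        | 151740
5  | HR        | 58275 
6  | Marketing | 96999 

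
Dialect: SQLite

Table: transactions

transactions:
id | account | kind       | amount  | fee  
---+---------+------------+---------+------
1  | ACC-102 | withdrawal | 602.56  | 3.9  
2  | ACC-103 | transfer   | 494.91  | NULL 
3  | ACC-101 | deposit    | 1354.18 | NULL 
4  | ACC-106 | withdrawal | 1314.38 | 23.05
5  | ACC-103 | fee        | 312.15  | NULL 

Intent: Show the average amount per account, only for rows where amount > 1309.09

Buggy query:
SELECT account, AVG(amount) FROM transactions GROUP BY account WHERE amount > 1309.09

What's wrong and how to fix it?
Bug: Row-level WHERE must come before GROUP BY in the clause order

Fix: Place WHERE between FROM and GROUP BY

Corrected query:
SELECT account, AVG(amount) FROM transactions WHERE amount > 1309.09 GROUP BY account

Result:
account | AVG(amount)
--------+------------
ACC-101 | 1354.18    
ACC-106 | 1314.38    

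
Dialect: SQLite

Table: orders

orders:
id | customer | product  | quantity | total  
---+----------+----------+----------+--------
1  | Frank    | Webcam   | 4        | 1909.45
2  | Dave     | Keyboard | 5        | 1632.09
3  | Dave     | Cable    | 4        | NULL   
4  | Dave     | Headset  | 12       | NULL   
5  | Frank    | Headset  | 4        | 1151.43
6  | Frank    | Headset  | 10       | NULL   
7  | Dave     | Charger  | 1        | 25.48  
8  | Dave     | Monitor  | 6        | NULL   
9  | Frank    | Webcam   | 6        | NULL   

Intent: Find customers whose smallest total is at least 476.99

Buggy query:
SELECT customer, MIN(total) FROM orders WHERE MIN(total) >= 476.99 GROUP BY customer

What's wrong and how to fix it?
Bug: MIN() in WHERE is a misuse of aggregate

Fix: Use HAVING for the per-group MIN condition

Corrected query:
SELECT customer, MIN(total) FROM orders GROUP BY customer HAVING MIN(total) >= 476.99

Result:
customer | MIN(total)
---------+-----------
Frank    | 1151.43   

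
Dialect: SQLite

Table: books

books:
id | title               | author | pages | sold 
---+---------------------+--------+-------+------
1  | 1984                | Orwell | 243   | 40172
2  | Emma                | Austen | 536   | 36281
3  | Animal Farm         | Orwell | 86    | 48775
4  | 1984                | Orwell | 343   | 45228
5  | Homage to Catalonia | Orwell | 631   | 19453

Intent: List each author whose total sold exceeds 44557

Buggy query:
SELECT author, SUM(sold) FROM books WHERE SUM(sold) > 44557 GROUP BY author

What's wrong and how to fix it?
Bug: Aggregate functions cannot appear in a WHERE clause

Fix: Move the aggregate condition to a HAVING clause

Corrected query:
SELECT author, SUM(sold) FROM books GROUP BY author HAVING SUM(sold) > 44557

Result:
author | SUM(sold)
-------+----------
Orwell | 153628   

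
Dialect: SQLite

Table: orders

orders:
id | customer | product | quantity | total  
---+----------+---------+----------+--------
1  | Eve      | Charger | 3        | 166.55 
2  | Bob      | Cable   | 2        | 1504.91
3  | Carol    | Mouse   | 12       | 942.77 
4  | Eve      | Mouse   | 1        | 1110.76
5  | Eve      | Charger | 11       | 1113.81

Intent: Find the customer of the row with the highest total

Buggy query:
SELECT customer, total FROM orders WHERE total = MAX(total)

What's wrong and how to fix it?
Bug: MAX(total) is an aggregate and cannot be used directly in WHERE

Fix: Wrap MAX in a scalar subquery so WHERE compares against a single value

Corrected query:
SELECT customer, total FROM orders WHERE total = (SELECT MAX(total) FROM orders)

Result:
customer | total  
---------+--------
Bob      | 1504.91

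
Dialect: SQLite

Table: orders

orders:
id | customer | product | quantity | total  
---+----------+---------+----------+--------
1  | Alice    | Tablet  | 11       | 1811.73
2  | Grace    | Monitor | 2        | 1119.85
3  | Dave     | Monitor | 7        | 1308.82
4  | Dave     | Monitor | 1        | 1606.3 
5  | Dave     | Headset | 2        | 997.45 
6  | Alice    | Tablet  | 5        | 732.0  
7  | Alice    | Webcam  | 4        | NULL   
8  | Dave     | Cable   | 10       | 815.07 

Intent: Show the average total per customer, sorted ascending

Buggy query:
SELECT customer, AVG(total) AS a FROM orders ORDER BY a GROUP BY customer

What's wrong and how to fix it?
Bug: GROUP BY must precede ORDER BY

Fix: Move ORDER BY to the end, after GROUP BY

Corrected query:
SELECT customer, AVG(total) AS a FROM orders GROUP BY customer ORDER BY a

Result:
customer | a       
---------+---------
Grace    | 1119.85 
Dave     | 1181.91 
Alice    | 1271.865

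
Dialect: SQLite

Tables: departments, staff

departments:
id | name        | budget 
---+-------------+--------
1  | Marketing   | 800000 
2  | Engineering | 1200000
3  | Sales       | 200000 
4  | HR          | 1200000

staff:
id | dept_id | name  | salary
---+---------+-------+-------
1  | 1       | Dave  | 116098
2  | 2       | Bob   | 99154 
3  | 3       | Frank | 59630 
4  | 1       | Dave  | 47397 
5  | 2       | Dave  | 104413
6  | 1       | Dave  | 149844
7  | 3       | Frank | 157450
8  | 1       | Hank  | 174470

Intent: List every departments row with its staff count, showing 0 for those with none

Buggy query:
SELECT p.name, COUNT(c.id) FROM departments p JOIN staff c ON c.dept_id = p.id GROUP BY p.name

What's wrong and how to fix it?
Bug: INNER JOIN drops departments rows that have no matching staff rows

Fix: Use LEFT JOIN so parents without children still appear (COUNT(c.id) gives 0)

Corrected query:
SELECT p.name, COUNT(c.id) FROM departments p LEFT JOIN staff c ON c.dept_id = p.id GROUP BY p.name

Result:
name        | COUNT(c.id)
------------+------------
Engineering | 2          
HR          | 0          
Marketing   | 4          
Sales       | 2          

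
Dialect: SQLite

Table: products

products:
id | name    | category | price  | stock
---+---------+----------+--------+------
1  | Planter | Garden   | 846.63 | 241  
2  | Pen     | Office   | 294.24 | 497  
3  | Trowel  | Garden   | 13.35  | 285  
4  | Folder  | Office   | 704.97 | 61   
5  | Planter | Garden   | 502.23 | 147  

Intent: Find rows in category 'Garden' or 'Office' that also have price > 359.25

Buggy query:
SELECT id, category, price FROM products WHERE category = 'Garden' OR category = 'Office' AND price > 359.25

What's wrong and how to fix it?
Bug: AND binds tighter than OR, so this parses as category = 'Garden' OR (category = 'Office' AND price > 359.25)

Fix: Add parentheses around the OR so the AND applies to both alternatives

Corrected query:
SELECT id, category, price FROM products WHERE (category = 'Garden' OR category = 'Office') AND price > 359.25

Result:
id | category | price 
---+----------+-------
1  | Garden   | 846.63
4  | Office   | 704.97
5  | Garden   | 502.23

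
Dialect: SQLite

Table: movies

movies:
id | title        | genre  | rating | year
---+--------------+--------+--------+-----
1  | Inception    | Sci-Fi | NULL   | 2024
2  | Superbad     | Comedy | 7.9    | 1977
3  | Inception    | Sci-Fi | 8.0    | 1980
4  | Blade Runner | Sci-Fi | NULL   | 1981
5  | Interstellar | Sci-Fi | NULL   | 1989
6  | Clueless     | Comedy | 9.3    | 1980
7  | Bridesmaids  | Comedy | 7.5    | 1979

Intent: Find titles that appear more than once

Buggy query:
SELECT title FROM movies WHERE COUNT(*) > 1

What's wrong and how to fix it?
Bug: COUNT(*) is an aggregate and cannot be used in WHERE

Fix: Group first, then use HAVING for the count condition

Corrected query:
SELECT title FROM movies GROUP BY title HAVING COUNT(*) > 1

Result:
title    
---------
Inception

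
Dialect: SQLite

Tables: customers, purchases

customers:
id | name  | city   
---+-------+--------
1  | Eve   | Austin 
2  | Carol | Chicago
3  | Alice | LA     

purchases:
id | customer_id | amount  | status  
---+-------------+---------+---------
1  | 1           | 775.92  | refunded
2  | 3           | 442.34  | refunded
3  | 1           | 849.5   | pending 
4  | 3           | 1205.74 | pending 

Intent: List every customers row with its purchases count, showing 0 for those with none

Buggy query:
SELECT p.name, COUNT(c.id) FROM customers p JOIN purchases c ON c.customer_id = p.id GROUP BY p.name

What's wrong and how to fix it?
Bug: An inner join excludes parents with zero children

Fix: Use LEFT JOIN so parents without children still appear (COUNT(c.id) gives 0)

Corrected query:
SELECT p.name, COUNT(c.id) FROM customers p LEFT JOIN purchases c ON c.customer_id = p.id GROUP BY p.name

Result:
name  | COUNT(c.id)
------+------------
Alice | 2          
Carol | 0          
Eve   | 2          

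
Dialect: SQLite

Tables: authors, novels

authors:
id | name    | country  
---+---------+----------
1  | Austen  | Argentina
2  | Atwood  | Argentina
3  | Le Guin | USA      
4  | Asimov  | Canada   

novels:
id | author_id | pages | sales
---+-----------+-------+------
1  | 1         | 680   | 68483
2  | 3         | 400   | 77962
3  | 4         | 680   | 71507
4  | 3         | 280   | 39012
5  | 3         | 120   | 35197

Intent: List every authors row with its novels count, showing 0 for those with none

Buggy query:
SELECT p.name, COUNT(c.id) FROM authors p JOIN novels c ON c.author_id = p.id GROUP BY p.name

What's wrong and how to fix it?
Bug: INNER JOIN drops authors rows that have no matching novels rows

Fix: Switch to LEFT JOIN to retain unmatched parent rows

Corrected query:
SELECT p.name, COUNT(c.id) FROM authors p LEFT JOIN novels c ON c.author_id = p.id GROUP BY p.name

Result:
name    | COUNT(c.id)
--------+------------
Asimov  | 1          
Atwood  | 0          
Austen  | 1          
Le Guin | 3          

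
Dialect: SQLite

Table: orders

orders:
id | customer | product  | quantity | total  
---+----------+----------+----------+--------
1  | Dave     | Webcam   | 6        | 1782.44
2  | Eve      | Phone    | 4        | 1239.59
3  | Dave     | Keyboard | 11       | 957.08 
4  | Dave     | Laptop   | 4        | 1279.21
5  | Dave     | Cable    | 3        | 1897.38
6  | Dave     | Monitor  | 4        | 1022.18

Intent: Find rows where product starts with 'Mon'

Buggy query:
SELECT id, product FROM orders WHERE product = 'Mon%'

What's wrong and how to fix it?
Bug: '=' compares the literal string including the % character; pattern matching needs LIKE

Fix: Use LIKE for wildcard pattern matching

Corrected query:
SELECT id, product FROM orders WHERE product LIKE 'Mon%'

Result:
id | product
---+--------
6  | Monitor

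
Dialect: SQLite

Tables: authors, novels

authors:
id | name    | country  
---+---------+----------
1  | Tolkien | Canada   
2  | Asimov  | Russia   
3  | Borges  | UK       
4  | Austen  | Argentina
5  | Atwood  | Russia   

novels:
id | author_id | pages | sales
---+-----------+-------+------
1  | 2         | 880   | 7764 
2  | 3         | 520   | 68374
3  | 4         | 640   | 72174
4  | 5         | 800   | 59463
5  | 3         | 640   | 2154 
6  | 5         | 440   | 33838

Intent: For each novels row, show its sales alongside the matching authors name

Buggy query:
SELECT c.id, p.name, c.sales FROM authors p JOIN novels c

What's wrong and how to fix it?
Bug: JOIN with no ON clause produces a cartesian product; every novels row pairs with every authors row

Fix: Add ON c.author_id = p.id to the JOIN

Corrected query:
SELECT c.id, p.name, c.sales FROM authors p JOIN novels c ON c.author_id = p.id

Result:
id | name   | sales
---+--------+------
1  | Asimov | 7764 
2  | Borges | 68374
3  | Austen | 72174
4  | Atwood | 59463
5  | Borges | 2154 
6  | Atwood | 33838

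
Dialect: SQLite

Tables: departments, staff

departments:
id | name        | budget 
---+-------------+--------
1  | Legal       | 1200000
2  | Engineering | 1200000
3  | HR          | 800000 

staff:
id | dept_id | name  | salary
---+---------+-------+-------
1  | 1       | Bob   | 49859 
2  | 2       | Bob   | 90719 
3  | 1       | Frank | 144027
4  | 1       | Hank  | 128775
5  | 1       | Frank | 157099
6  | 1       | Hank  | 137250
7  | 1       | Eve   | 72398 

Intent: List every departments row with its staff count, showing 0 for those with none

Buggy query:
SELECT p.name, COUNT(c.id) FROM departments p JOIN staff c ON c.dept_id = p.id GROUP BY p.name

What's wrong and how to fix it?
Bug: An inner join excludes parents with zero children

Fix: Switch to LEFT JOIN to retain unmatched parent rows

Corrected query:
SELECT p.name, COUNT(c.id) FROM departments p LEFT JOIN staff c ON c.dept_id = p.id GROUP BY p.name

Result:
name        | COUNT(c.id)
------------+------------
Engineering | 1          
HR          | 0          
Legal       | 6          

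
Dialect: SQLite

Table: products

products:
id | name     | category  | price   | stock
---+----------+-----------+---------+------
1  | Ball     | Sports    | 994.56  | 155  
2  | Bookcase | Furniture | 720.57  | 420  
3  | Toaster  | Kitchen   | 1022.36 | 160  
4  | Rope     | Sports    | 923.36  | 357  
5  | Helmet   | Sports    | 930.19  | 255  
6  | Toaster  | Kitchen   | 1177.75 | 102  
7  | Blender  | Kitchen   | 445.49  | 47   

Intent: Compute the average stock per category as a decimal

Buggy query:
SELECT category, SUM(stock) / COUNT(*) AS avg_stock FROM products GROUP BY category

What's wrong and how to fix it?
Bug: SUM(stock) and COUNT(*) are both integers; the division truncates the fractional part

Fix: Cast one side to REAL so the division keeps the fractional part

Corrected query:
SELECT category, SUM(stock) * 1.0 / COUNT(*) AS avg_stock FROM products GROUP BY category

Result:
category  | avg_stock 
----------+-----------
Furniture | 420       
Kitchen   | 103       
Sports    | 255.666667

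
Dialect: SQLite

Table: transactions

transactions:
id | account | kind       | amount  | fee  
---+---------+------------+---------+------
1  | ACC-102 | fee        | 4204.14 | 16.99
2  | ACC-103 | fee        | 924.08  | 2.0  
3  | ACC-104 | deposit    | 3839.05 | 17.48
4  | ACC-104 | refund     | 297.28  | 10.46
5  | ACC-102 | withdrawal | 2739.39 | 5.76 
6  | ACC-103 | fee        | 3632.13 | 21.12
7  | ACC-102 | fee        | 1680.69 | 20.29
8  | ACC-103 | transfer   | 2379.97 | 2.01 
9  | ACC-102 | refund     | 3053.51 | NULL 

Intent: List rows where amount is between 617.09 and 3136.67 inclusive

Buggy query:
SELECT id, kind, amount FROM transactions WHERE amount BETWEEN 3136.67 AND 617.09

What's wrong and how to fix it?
Bug: BETWEEN expects the lower bound first; with 3136.67 AND 617.09 the range is empty

Fix: Write BETWEEN 617.09 AND 3136.67

Corrected query:
SELECT id, kind, amount FROM transactions WHERE amount BETWEEN 617.09 AND 3136.67

Result:
id | kind       | amount 
---+------------+--------
2  | fee        | 924.08 
5  | withdrawal | 2739.39
7  | fee        | 1680.69
8  | transfer   | 2379.97
9  | refund     | 3053.51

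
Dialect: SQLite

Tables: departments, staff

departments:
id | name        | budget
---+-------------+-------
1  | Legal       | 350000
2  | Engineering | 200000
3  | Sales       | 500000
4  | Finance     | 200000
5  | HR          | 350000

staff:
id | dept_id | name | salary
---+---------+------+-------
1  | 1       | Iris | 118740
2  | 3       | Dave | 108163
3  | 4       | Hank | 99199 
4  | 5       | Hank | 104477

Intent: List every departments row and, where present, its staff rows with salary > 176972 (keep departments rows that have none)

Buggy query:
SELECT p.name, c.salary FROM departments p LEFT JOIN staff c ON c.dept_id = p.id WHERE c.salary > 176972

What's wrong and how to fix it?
Bug: Filtering c.salary in WHERE discards the NULL rows produced by LEFT JOIN, turning it into an inner join

Fix: Move the right-table condition into the ON clause so unmatched parents are kept

Corrected query:
SELECT p.name, c.salary FROM departments p LEFT JOIN staff c ON c.dept_id = p.id AND c.salary > 176972

Result:
name        | salary
------------+-------
Legal       | NULL  
Engineering | NULL  
Sales       | NULL  
Finance     | NULL  
HR          | NULL  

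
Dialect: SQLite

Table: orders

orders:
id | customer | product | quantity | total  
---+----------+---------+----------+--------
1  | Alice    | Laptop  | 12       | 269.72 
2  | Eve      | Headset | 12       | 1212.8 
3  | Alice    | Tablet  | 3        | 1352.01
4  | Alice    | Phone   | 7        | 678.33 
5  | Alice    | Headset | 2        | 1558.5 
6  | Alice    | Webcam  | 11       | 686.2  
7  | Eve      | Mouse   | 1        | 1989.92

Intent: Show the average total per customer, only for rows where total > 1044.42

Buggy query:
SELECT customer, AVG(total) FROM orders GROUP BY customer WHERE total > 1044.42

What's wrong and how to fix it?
Bug: WHERE cannot follow GROUP BY

Fix: Move the WHERE clause before GROUP BY

Corrected query:
SELECT customer, AVG(total) FROM orders WHERE total > 1044.42 GROUP BY customer

Result:
customer | AVG(total)
---------+-----------
Alice    | 1455.255  
Eve      | 1601.36   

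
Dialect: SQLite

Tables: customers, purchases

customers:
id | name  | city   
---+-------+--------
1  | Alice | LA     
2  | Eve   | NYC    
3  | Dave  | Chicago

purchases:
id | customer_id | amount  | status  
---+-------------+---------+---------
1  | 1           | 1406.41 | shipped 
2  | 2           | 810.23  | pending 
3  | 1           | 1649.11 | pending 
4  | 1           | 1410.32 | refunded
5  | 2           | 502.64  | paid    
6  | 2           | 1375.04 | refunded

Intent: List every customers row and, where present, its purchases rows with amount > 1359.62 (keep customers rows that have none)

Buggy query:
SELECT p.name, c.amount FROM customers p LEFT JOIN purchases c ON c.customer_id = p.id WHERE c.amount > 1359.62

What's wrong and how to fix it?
Bug: A WHERE condition on the right-hand table after LEFT JOIN drops unmatched parents

Fix: Move the right-table condition into the ON clause so unmatched parents are kept

Corrected query:
SELECT p.name, c.amount FROM customers p LEFT JOIN purchases c ON c.customer_id = p.id AND c.amount > 1359.62

Result:
name  | amount 
------+--------
Alice | 1406.41
Alice | 1410.32
Alice | 1649.11
Eve   | 1375.04
Dave  | NULL   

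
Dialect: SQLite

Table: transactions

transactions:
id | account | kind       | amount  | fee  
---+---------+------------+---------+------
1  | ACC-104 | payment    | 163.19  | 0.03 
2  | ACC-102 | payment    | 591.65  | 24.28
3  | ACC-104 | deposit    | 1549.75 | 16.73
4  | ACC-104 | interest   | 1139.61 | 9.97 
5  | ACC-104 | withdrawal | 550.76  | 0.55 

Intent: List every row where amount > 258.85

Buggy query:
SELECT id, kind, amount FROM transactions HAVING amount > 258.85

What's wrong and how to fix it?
Bug: This is a non-aggregate query (no GROUP BY, no aggregates), so in SQLite the HAVING clause is invalid here; a row-level condition belongs in WHERE

Fix: Use WHERE for row-level filtering

Corrected query:
SELECT id, kind, amount FROM transactions WHERE amount > 258.85

Result:
id | kind       | amount 
---+------------+--------
2  | payment    | 591.65 
3  | deposit    | 1549.75
4  | interest   | 1139.61
5  | withdrawal | 550.76 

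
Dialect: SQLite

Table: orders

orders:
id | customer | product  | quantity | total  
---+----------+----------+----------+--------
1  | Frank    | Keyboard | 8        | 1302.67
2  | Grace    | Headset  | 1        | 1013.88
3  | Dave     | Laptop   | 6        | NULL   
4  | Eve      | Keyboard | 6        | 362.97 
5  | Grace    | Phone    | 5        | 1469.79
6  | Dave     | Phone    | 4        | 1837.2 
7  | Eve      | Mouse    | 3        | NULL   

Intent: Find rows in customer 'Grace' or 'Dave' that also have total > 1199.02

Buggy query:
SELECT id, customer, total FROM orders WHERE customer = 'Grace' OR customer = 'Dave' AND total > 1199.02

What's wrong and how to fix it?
Bug: Without parentheses, AND is evaluated before OR, so the total filter only applies to the 'Dave' branch

Fix: Group the OR with parentheses (or use IN), then AND the threshold

Corrected query:
SELECT id, customer, total FROM orders WHERE (customer = 'Grace' OR customer = 'Dave') AND total > 1199.02

Result:
id | customer | total  
---+----------+--------
5  | Grace    | 1469.79
6  | Dave     | 1837.2 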